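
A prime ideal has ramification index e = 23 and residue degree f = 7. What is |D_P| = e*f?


|D_P| = e * f
= 23 * 7
= 161

161


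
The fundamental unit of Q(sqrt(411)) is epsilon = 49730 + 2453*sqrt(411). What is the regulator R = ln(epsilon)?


epsilon = 49730 + 2453*sqrt(411)
= 99460.0000
R = ln(99460.0000)
= 11.5075

11.5075


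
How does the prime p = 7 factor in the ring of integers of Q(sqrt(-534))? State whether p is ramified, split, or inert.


K = Q(sqrt(-534)). Since d mod 4 = 2, disc(K) = -2136.
Check p | disc: -2136 mod 7 = 6.
p does not divide disc. Compute Legendre symbol (d/p):
5^((7-1)/2) mod 7 = -1
(d/p) = -1, so p is inert: (p) stays prime with e=1, f=2, g=1.
Therefore p is inert.

inert


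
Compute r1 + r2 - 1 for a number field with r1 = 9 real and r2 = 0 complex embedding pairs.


By Dirichlet's unit theorem:
rank = r1 + r2 - 1
= 9 + 0 - 1
= 8

8


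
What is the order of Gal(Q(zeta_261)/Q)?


|Gal(Q(zeta_261)/Q)| = phi(261)
= 168

168


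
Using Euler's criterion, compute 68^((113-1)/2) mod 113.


p = 113 is prime and the exponent is (p-1)/2 = 56, so by Euler's criterion 68^56 = (68/113) = +1 or -1 mod 113.
Compute by square-and-multiply:
  56 = 32 + 16 + 8 (binary 111000)
  Repeated squaring mod 113: 68^1 = 68, 68^2 = 104, 68^4 = 81, 68^8 = 7, 68^16 = 49, 68^32 = 28
  68^56 = 68^32 * 68^16 * 68^8 = 28 * 49 * 7 mod 113
    28 * 49 = 1372 = 16 mod 113
    16 * 7 = 112 = 112 mod 113
  68^56 = 112 mod 113
Result 112 = p - 1 = -1 mod 113: 68 is a quadratic non-residue mod 113. As a residue in [0, p-1] the value is 112.
68^56 mod 113 = 112

112


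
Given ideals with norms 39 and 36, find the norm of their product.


N(IJ) = N(I) * N(J)
= 39 * 36
= 1404

1404


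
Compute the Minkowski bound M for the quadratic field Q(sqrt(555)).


d = 555, d mod 4 = 3, so disc(K) = 4d = 2220; |disc(K)| = 2220
Real quadratic field, so n = 2, s = r2 = 0, r1 = 2
M = (n!/n^n) * (4/pi)^s * sqrt(|disc(K)|) = (2!/2^2) * (4/pi)^0 * sqrt(2220)
= 0.5 * 1.000000 * 47.116876
= 23.5584

23.5584


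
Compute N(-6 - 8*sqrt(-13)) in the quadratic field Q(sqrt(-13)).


N(a + b*sqrt(d)) = a^2 - d*b^2
= (-6)^2 - (-13)*(-8)^2
= 36 + 832
= 868

868


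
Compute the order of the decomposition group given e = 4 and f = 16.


|D_P| = e * f
= 4 * 16
= 64

64


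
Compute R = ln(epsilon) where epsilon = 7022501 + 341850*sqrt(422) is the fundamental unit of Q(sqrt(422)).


epsilon = 7022501 + 341850*sqrt(422)
= 1.4045e+07
R = ln(1.4045e+07)
= 16.4578

16.4578


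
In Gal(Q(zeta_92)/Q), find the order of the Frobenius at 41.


The Frobenius at p in Gal(Q(zeta_n)/Q) = (Z/nZ)* is the class of p, so its order is ord_92(41), the smallest k >= 1 with 41^k = 1 mod 92.
n = 92 = 2^2 * 23, phi(92) = 44; the order divides phi(n).
Divisors of 44: 1, 2, 4, 11, 22, 44
Repeated squaring mod 92: 41^1 = 41, 41^2 = 25, 41^4 = 73, 41^8 = 85, 41^16 = 49, 41^32 = 9
Test divisors in increasing order:
  k=1: 41^1 = 41 mod 92
  k=2: 41^2 = 25 mod 92
  k=4: 41^4 = 73 mod 92
  k=11: 41^11 = 85 * 25 * 41 = 1 mod 92  <- first divisor giving 1
Order = 11

11


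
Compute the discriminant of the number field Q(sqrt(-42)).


For K = Q(sqrt(d)) with d squarefree: disc(K) = d if d = 1 mod 4, and disc(K) = 4d if d = 2 or 3 mod 4.
Here d = -42, and d mod 4 = 2.
d = 2 mod 4, not 1 (O_K = Z[sqrt(d)]), so disc(K) = 4d = 4 * (-42) = -168

-168


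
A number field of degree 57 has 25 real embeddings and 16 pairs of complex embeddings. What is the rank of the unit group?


By Dirichlet's unit theorem:
rank = r1 + r2 - 1
= 25 + 16 - 1
= 40

40


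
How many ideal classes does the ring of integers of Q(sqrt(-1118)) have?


K = Q(sqrt(-1118)). d mod 4 = 2, so D = disc(K) = 4d = -4472
h(K) equals the number of primitive reduced positive-definite forms (a, b, c) = a*x^2 + b*x*y + c*y^2 with b^2 - 4ac = D,
where reduced means |b| <= a <= c, with b >= 0 whenever |b| = a or a = c, and primitive means gcd(a, b, c) = 1.
Reduced forces 3a^2 <= |D| = 4472, so 1 <= a <= 38; b must have the parity of D, and c = (b^2 - D)/(4a) must be an integer >= a.
Enumerate a = 1..38, b in [-a, a]:
  a=1: (1, 0, 1118)  [1]
  a=2: (2, 0, 559)  [1]
  a=3: (3, -2, 373), (3, 2, 373)  [2]
  a=4..5: none
  a=6: (6, -4, 187), (6, 4, 187)  [2]
  a=7: (7, -6, 161), (7, 6, 161)  [2]
  a=8: none
  a=9: (9, -8, 126), (9, 8, 126)  [2]
  a=10: none
  a=11: (11, -4, 102), (11, 4, 102)  [2]
  a=12: none
  a=13: (13, 0, 86)  [1]
  a=14: (14, -8, 81), (14, 8, 81)  [2]
  a=15..16: none
  a=17: (17, -4, 66), (17, 4, 66)  [2]
  a=18: (18, -8, 63), (18, 8, 63)  [2]
  a=19..20: none
  a=21: (21, -20, 58), (21, -8, 54), (21, 8, 54), (21, 20, 58)  [4]
  a=22: (22, -4, 51), (22, 4, 51)  [2]
  a=23: (23, -6, 49), (23, 6, 49)  [2]
  a=24..25: none
  a=26: (26, 0, 43)  [1]
  a=27: (27, -8, 42), (27, 8, 42)  [2]
  a=28: none
  a=29: (29, -20, 42), (29, 20, 42)  [2]
  a=30..32: none
  a=33: (33, -26, 39), (33, -4, 34), (33, 4, 34), (33, 26, 39)  [4]
  a=34..38: none
Total reduced forms: 1 + 1 + 2 + 2 + 2 + 2 + 2 + 1 + 2 + 2 + 2 + 4 + 2 + 2 + 1 + 2 + 2 + 4 = 36
h = 36

36


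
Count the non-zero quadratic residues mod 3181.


For prime p, the number of non-zero quadratic residues is (p-1)/2.
= (3181-1)/2
= 1590

1590


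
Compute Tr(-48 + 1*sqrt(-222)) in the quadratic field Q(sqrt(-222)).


Tr(a + b*sqrt(d)) = (a + b*sqrt(d)) + (a - b*sqrt(d)) = 2a
= 2 * (-48)
= -96

-96


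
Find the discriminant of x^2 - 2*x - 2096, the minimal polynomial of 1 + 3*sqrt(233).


The element 1 + 3*sqrt(233) has minimal polynomial:
x^2 - 2*x - 2096
Discriminant = (-2)^2 - 4*(-2096)
= 4 + 8384
= 8388

8388


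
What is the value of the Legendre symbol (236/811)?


p = 811 is prime, so compute (236/811) with the reciprocity algorithm (Jacobi-symbol steps: pull out 2s via (2/n), flip via reciprocity, reduce):
  pull out 2: (2/811) = -1  (since 811 mod 8 = 3)
  pull out 2: (2/811) = -1  (since 811 mod 8 = 3)
  reciprocity: (59/811) -> -(811/59)
  reduce: (44/59)
  pull out 2: (2/59) = -1  (since 59 mod 8 = 3)
  pull out 2: (2/59) = -1  (since 59 mod 8 = 3)
  reciprocity: (11/59) -> -(59/11)
  reduce: (4/11)
  pull out 2: (2/11) = -1  (since 11 mod 8 = 3)
  pull out 2: (2/11) = -1  (since 11 mod 8 = 3)
  (1/11) = 1
Product of signs = 1
(236/811) = 1

1


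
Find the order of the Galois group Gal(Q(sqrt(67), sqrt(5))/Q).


The 2 square roots of distinct primes are multiplicatively independent over Q,
so [K:Q] = 2^2 and Gal(K/Q) is isomorphic to (Z/2Z)^2.
|Gal| = 2^2 = 4

4


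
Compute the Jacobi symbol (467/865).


Compute (467/865) via quadratic reciprocity:
  reciprocity: (467/865) -> +(865/467)
  reduce: (398/467)
  pull out 2: (2/467) = -1  (since 467 mod 8 = 3)
  reciprocity: (199/467) -> -(467/199)
  reduce: (69/199)
  reciprocity: (69/199) -> +(199/69)
  reduce: (61/69)
  reciprocity: (61/69) -> +(69/61)
  reduce: (8/61)
  pull out 2: (2/61) = -1  (since 61 mod 8 = 5)
  pull out 2: (2/61) = -1  (since 61 mod 8 = 5)
  pull out 2: (2/61) = -1  (since 61 mod 8 = 5)
  (1/61) = 1
Product of signs = -1

-1


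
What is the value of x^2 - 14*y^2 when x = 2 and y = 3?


x^2 - d*y^2
= 2^2 - 14*3^2
= 4 - 126
= -122

-122


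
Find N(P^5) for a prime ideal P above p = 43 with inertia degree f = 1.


N(P^a) = p^(a*f)
= 43^(5*1)
= 43^5
= 147008443

147008443


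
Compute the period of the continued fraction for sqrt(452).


Run the CF algorithm for sqrt(452).
a_0 = floor(sqrt(452)) = 21; set m_0=0, q_0=1.
Recurrence: m' = q*a - m,  q' = (d - m'^2)/q,  a' = floor((a_0 + m')/q').
  step 1: m=21, q=11, a=3
  step 2: m=12, q=28, a=1
  step 3: m=16, q=7, a=5
  step 4: m=19, q=13, a=3
  step 5: m=20, q=4, a=10
  step 6: m=20, q=13, a=3
  step 7: m=19, q=7, a=5
  step 8: m=16, q=28, a=1
  step 9: m=12, q=11, a=3
  step 10: m=21, q=1, a=42
a_10 = 2*a_0 = 42, so the period closes here.
sqrt(452) = [21; 3, 1, 5, 3, 10, 3, 5, 1, 3, 42]
Period length = 10

10


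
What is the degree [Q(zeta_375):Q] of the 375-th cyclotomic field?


The degree equals Euler's totient phi(375).
375 = 3 * 5^3
phi(375) = 200

200


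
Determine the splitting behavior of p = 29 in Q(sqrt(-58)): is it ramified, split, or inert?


K = Q(sqrt(-58)). Since d mod 4 = 2, disc(K) = -232.
Check p | disc: -232 mod 29 = 0.
p divides disc, so p ramifies: (p) = P^2 with e=2, f=1, g=1.
Therefore p is ramified.

ramified


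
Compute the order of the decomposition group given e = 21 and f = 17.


|D_P| = e * f
= 21 * 17
= 357

357


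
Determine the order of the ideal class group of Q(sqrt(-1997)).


K = Q(sqrt(-1997)). d mod 4 = 3, so D = disc(K) = 4d = -7988
h(K) equals the number of primitive reduced positive-definite forms (a, b, c) = a*x^2 + b*x*y + c*y^2 with b^2 - 4ac = D,
where reduced means |b| <= a <= c, with b >= 0 whenever |b| = a or a = c, and primitive means gcd(a, b, c) = 1.
Reduced forces 3a^2 <= |D| = 7988, so 1 <= a <= 51; b must have the parity of D, and c = (b^2 - D)/(4a) must be an integer >= a.
Enumerate a = 1..51, b in [-a, a]:
  a=1: (1, 0, 1997)  [1]
  a=2: (2, 2, 999)  [1]
  a=3: (3, -2, 666), (3, 2, 666)  [2]
  a=4..5: none
  a=6: (6, -2, 333), (6, 2, 333)  [2]
  a=7..8: none
  a=9: (9, -2, 222), (9, 2, 222)  [2]
  a=10: none
  a=11: (11, -8, 183), (11, 8, 183)  [2]
  a=12..16: none
  a=17: (17, -6, 118), (17, 6, 118)  [2]
  a=18: (18, -2, 111), (18, 2, 111)  [2]
  a=19: (19, -12, 107), (19, 12, 107)  [2]
  a=20..21: none
  a=22: (22, -14, 93), (22, 14, 93)  [2]
  a=23: (23, -4, 87), (23, 4, 87)  [2]
  a=24..26: none
  a=27: (27, -2, 74), (27, 2, 74)  [2]
  a=28: none
  a=29: (29, -4, 69), (29, 4, 69)  [2]
  a=30: none
  a=31: (31, -14, 66), (31, 14, 66)  [2]
  a=32: none
  a=33: (33, -14, 62), (33, -8, 61), (33, 8, 61), (33, 14, 62)  [4]
  a=34: (34, -6, 59), (34, 6, 59)  [2]
  a=35..36: none
  a=37: (37, -2, 54), (37, 2, 54)  [2]
  a=38: (38, -26, 57), (38, 26, 57)  [2]
  a=39..42: none
  a=43: (43, -28, 51), (43, 28, 51)  [2]
  a=44..45: none
  a=46: (46, -42, 53), (46, 42, 53)  [2]
  a=47: (47, -40, 51), (47, 40, 51)  [2]
  a=48..51: none
Total reduced forms: 1 + 1 + 2 + 2 + 2 + 2 + 2 + 2 + 2 + 2 + 2 + 2 + 2 + 2 + 4 + 2 + 2 + 2 + 2 + 2 + 2 = 42
h = 42

42


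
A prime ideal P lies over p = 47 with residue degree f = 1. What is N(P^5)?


N(P^a) = p^(a*f)
= 47^(5*1)
= 47^5
= 229345007

229345007


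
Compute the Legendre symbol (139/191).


p = 191 is prime, so compute (139/191) with the reciprocity algorithm (Jacobi-symbol steps: pull out 2s via (2/n), flip via reciprocity, reduce):
  reciprocity: (139/191) -> -(191/139)
  reduce: (52/139)
  pull out 2: (2/139) = -1  (since 139 mod 8 = 3)
  pull out 2: (2/139) = -1  (since 139 mod 8 = 3)
  reciprocity: (13/139) -> +(139/13)
  reduce: (9/13)
  reciprocity: (9/13) -> +(13/9)
  reduce: (4/9)
  pull out 2: (2/9) = +1  (since 9 mod 8 = 1)
  pull out 2: (2/9) = +1  (since 9 mod 8 = 1)
  (1/9) = 1
Product of signs = -1
(139/191) = -1

-1


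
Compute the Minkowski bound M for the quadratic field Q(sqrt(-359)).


d = -359, d mod 4 = 1, so disc(K) = d = -359; |disc(K)| = 359
Imaginary quadratic field, so n = 2, s = r2 = 1, r1 = 0
M = (n!/n^n) * (4/pi)^s * sqrt(|disc(K)|) = (2!/2^2) * (4/pi)^1 * sqrt(359)
= 0.5 * 1.273240 * 18.947295
= 12.0622

12.0622


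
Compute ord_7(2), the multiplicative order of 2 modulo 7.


We want ord_7(2), the smallest k >= 1 with 2^k = 1 mod 7.
n = 7 = 7, phi(7) = 6; the order divides phi(n).
Divisors of 6: 1, 2, 3, 6
Repeated squaring mod 7: 2^1 = 2, 2^2 = 4, 2^4 = 2
Test divisors in increasing order:
  k=1: 2^1 = 2 mod 7
  k=2: 2^2 = 4 mod 7
  k=3: 2^3 = 4 * 2 = 1 mod 7  <- first divisor giving 1
Order = 3

3


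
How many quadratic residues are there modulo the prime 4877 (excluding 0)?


For prime p, the number of non-zero quadratic residues is (p-1)/2.
= (4877-1)/2
= 2438

2438


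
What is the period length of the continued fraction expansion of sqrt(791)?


Run the CF algorithm for sqrt(791).
a_0 = floor(sqrt(791)) = 28; set m_0=0, q_0=1.
Recurrence: m' = q*a - m,  q' = (d - m'^2)/q,  a' = floor((a_0 + m')/q').
  step 1: m=28, q=7, a=8
  step 2: m=28, q=1, a=56
a_2 = 2*a_0 = 56, so the period closes here.
sqrt(791) = [28; 8, 56]
Period length = 2

2


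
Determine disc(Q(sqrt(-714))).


For K = Q(sqrt(d)) with d squarefree: disc(K) = d if d = 1 mod 4, and disc(K) = 4d if d = 2 or 3 mod 4.
Here d = -714, and d mod 4 = 2.
d = 2 mod 4, not 1 (O_K = Z[sqrt(d)]), so disc(K) = 4d = 4 * (-714) = -2856

-2856


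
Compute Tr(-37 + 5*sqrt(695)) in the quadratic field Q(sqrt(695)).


Tr(a + b*sqrt(d)) = (a + b*sqrt(d)) + (a - b*sqrt(d)) = 2a
= 2 * (-37)
= -74

-74


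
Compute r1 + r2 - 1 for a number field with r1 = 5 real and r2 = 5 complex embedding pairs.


By Dirichlet's unit theorem:
rank = r1 + r2 - 1
= 5 + 5 - 1
= 9

9


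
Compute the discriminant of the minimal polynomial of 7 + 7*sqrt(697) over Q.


The element 7 + 7*sqrt(697) has minimal polynomial:
x^2 - 14*x - 34104
Discriminant = (-14)^2 - 4*(-34104)
= 196 + 136416
= 136612

136612


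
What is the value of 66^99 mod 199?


p = 199 is prime and the exponent is (p-1)/2 = 99, so by Euler's criterion 66^99 = (66/199) = +1 or -1 mod 199.
Compute by square-and-multiply:
  99 = 64 + 32 + 2 + 1 (binary 1100011)
  Repeated squaring mod 199: 66^1 = 66, 66^2 = 177, 66^4 = 86, 66^8 = 33, 66^16 = 94, 66^32 = 80, 66^64 = 32
  66^99 = 66^64 * 66^32 * 66^2 * 66^1 = 32 * 80 * 177 * 66 mod 199
    32 * 80 = 2560 = 172 mod 199
    172 * 177 = 30444 = 196 mod 199
    196 * 66 = 12936 = 1 mod 199
  66^99 = 1 mod 199
Result 1: 66 is a quadratic residue mod 199.
66^99 mod 199 = 1

1


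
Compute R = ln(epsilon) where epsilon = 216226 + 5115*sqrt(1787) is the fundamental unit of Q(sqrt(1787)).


epsilon = 216226 + 5115*sqrt(1787)
= 432452.0000
R = ln(432452.0000)
= 12.9772

12.9772


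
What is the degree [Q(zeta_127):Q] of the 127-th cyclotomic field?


The degree equals Euler's totient phi(127).
127 = 127
phi(127) = 126

126


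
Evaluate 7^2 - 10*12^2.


x^2 - d*y^2
= 7^2 - 10*12^2
= 49 - 1440
= -1391

-1391


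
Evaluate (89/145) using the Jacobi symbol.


Compute (89/145) via quadratic reciprocity:
  reciprocity: (89/145) -> +(145/89)
  reduce: (56/89)
  pull out 2: (2/89) = +1  (since 89 mod 8 = 1)
  pull out 2: (2/89) = +1  (since 89 mod 8 = 1)
  pull out 2: (2/89) = +1  (since 89 mod 8 = 1)
  reciprocity: (7/89) -> +(89/7)
  reduce: (5/7)
  reciprocity: (5/7) -> +(7/5)
  reduce: (2/5)
  pull out 2: (2/5) = -1  (since 5 mod 8 = 5)
  (1/5) = 1
Product of signs = -1

-1


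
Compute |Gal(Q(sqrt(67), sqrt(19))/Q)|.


The 2 square roots of distinct primes are multiplicatively independent over Q,
so [K:Q] = 2^2 and Gal(K/Q) is isomorphic to (Z/2Z)^2.
|Gal| = 2^2 = 4

4


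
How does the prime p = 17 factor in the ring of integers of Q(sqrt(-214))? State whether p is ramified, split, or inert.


K = Q(sqrt(-214)). Since d mod 4 = 2, disc(K) = -856.
Check p | disc: -856 mod 17 = 11.
p does not divide disc. Compute Legendre symbol (d/p):
7^((17-1)/2) mod 17 = -1
(d/p) = -1, so p is inert: (p) stays prime with e=1, f=2, g=1.
Therefore p is inert.

inert


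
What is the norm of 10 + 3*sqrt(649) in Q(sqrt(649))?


N(a + b*sqrt(d)) = a^2 - d*b^2
= (10)^2 - (649)*(3)^2
= 100 - 5841
= -5741

-5741


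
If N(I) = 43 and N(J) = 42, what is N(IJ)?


N(IJ) = N(I) * N(J)
= 43 * 42
= 1806

1806


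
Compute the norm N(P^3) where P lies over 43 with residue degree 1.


N(P^a) = p^(a*f)
= 43^(3*1)
= 43^3
= 79507

79507


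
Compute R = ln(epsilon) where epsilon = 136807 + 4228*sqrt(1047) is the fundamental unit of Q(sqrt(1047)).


epsilon = 136807 + 4228*sqrt(1047)
= 273614.0000
R = ln(273614.0000)
= 12.5195

12.5195


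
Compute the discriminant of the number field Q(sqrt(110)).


For K = Q(sqrt(d)) with d squarefree: disc(K) = d if d = 1 mod 4, and disc(K) = 4d if d = 2 or 3 mod 4.
Here d = 110, and d mod 4 = 2.
d = 2 mod 4, not 1 (O_K = Z[sqrt(d)]), so disc(K) = 4d = 4 * (110) = 440

440


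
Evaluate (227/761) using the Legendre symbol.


p = 761 is prime, so compute (227/761) with the reciprocity algorithm (Jacobi-symbol steps: pull out 2s via (2/n), flip via reciprocity, reduce):
  reciprocity: (227/761) -> +(761/227)
  reduce: (80/227)
  pull out 2: (2/227) = -1  (since 227 mod 8 = 3)
  pull out 2: (2/227) = -1  (since 227 mod 8 = 3)
  pull out 2: (2/227) = -1  (since 227 mod 8 = 3)
  pull out 2: (2/227) = -1  (since 227 mod 8 = 3)
  reciprocity: (5/227) -> +(227/5)
  reduce: (2/5)
  pull out 2: (2/5) = -1  (since 5 mod 8 = 5)
  (1/5) = 1
Product of signs = -1
(227/761) = -1

-1


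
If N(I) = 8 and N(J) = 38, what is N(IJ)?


N(IJ) = N(I) * N(J)
= 8 * 38
= 304

304


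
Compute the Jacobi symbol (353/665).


Compute (353/665) via quadratic reciprocity:
  reciprocity: (353/665) -> +(665/353)
  reduce: (312/353)
  pull out 2: (2/353) = +1  (since 353 mod 8 = 1)
  pull out 2: (2/353) = +1  (since 353 mod 8 = 1)
  pull out 2: (2/353) = +1  (since 353 mod 8 = 1)
  reciprocity: (39/353) -> +(353/39)
  reduce: (2/39)
  pull out 2: (2/39) = +1  (since 39 mod 8 = 7)
  (1/39) = 1
Product of signs = 1

1


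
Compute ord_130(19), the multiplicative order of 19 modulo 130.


We want ord_130(19), the smallest k >= 1 with 19^k = 1 mod 130.
n = 130 = 2 * 5 * 13, phi(130) = 48; the order divides phi(n).
Divisors of 48: 1, 2, 3, 4, 6, 8, 12, 16, 24, 48
Repeated squaring mod 130: 19^1 = 19, 19^2 = 101, 19^4 = 61, 19^8 = 81, 19^16 = 61, 19^32 = 81
Test divisors in increasing order:
  k=1: 19^1 = 19 mod 130
  k=2: 19^2 = 101 mod 130
  k=3: 19^3 = 101 * 19 = 99 mod 130
  k=4: 19^4 = 61 mod 130
  k=6: 19^6 = 61 * 101 = 51 mod 130
  k=8: 19^8 = 81 mod 130
  k=12: 19^12 = 81 * 61 = 1 mod 130  <- first divisor giving 1
Order = 12

12


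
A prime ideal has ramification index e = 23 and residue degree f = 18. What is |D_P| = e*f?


|D_P| = e * f
= 23 * 18
= 414

414


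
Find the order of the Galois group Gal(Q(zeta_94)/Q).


|Gal(Q(zeta_94)/Q)| = phi(94)
= 46

46


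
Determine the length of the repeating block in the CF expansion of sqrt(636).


Run the CF algorithm for sqrt(636).
a_0 = floor(sqrt(636)) = 25; set m_0=0, q_0=1.
Recurrence: m' = q*a - m,  q' = (d - m'^2)/q,  a' = floor((a_0 + m')/q').
  step 1: m=25, q=11, a=4
  step 2: m=19, q=25, a=1
  step 3: m=6, q=24, a=1
  step 4: m=18, q=13, a=3
  step 5: m=21, q=15, a=3
  step 6: m=24, q=4, a=12
  step 7: m=24, q=15, a=3
  step 8: m=21, q=13, a=3
  step 9: m=18, q=24, a=1
  step 10: m=6, q=25, a=1
  step 11: m=19, q=11, a=4
  step 12: m=25, q=1, a=50
a_12 = 2*a_0 = 50, so the period closes here.
sqrt(636) = [25; 4, 1, 1, 3, 3, 12, 3, 3, 1, 1, 4, 50]
Period length = 12

12


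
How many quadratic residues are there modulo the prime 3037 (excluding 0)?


For prime p, the number of non-zero quadratic residues is (p-1)/2.
= (3037-1)/2
= 1518

1518


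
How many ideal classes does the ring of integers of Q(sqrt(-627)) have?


K = Q(sqrt(-627)). d mod 4 = 1, so D = disc(K) = d = -627
h(K) equals the number of primitive reduced positive-definite forms (a, b, c) = a*x^2 + b*x*y + c*y^2 with b^2 - 4ac = D,
where reduced means |b| <= a <= c, with b >= 0 whenever |b| = a or a = c, and primitive means gcd(a, b, c) = 1.
Reduced forces 3a^2 <= |D| = 627, so 1 <= a <= 14; b must have the parity of D, and c = (b^2 - D)/(4a) must be an integer >= a.
Enumerate a = 1..14, b in [-a, a]:
  a=1: (1, 1, 157)  [1]
  a=2: none
  a=3: (3, 3, 53)  [1]
  a=4..10: none
  a=11: (11, 11, 17)  [1]
  a=12: none
  a=13: (13, 7, 13)  [1]
  a=14: none
Total reduced forms: 1 + 1 + 1 + 1 = 4
h = 4

4


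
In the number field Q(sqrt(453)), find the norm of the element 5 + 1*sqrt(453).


N(a + b*sqrt(d)) = a^2 - d*b^2
= (5)^2 - (453)*(1)^2
= 25 - 453
= -428

-428


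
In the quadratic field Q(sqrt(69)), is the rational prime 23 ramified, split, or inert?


K = Q(sqrt(69)). Since d mod 4 = 1, disc(K) = 69.
Check p | disc: 69 mod 23 = 0.
p divides disc, so p ramifies: (p) = P^2 with e=2, f=1, g=1.
Therefore p is ramified.

ramified


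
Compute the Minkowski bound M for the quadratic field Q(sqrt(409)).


d = 409, d mod 4 = 1, so disc(K) = d = 409; |disc(K)| = 409
Real quadratic field, so n = 2, s = r2 = 0, r1 = 2
M = (n!/n^n) * (4/pi)^s * sqrt(|disc(K)|) = (2!/2^2) * (4/pi)^0 * sqrt(409)
= 0.5 * 1.000000 * 20.223748
= 10.1119

10.1119


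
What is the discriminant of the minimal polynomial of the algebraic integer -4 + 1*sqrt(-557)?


The element -4 + 1*sqrt(-557) has minimal polynomial:
x^2 + 8*x + 573
Discriminant = (8)^2 - 4*(573)
= 64 - 2292
= -2228

-2228


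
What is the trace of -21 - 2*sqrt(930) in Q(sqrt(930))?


Tr(a + b*sqrt(d)) = (a + b*sqrt(d)) + (a - b*sqrt(d)) = 2a
= 2 * (-21)
= -42

-42


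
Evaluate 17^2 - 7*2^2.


x^2 - d*y^2
= 17^2 - 7*2^2
= 289 - 28
= 261

261


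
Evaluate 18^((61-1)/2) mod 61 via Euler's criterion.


p = 61 is prime and the exponent is (p-1)/2 = 30, so by Euler's criterion 18^30 = (18/61) = +1 or -1 mod 61.
Compute by square-and-multiply:
  30 = 16 + 8 + 4 + 2 (binary 11110)
  Repeated squaring mod 61: 18^1 = 18, 18^2 = 19, 18^4 = 56, 18^8 = 25, 18^16 = 15
  18^30 = 18^16 * 18^8 * 18^4 * 18^2 = 15 * 25 * 56 * 19 mod 61
    15 * 25 = 375 = 9 mod 61
    9 * 56 = 504 = 16 mod 61
    16 * 19 = 304 = 60 mod 61
  18^30 = 60 mod 61
Result 60 = p - 1 = -1 mod 61: 18 is a quadratic non-residue mod 61. As a residue in [0, p-1] the value is 60.
18^30 mod 61 = 60

60


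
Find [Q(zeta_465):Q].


The degree equals Euler's totient phi(465).
465 = 3 * 5 * 31
phi(465) = 240

240


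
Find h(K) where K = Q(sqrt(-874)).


K = Q(sqrt(-874)). d mod 4 = 2, so D = disc(K) = 4d = -3496
h(K) equals the number of primitive reduced positive-definite forms (a, b, c) = a*x^2 + b*x*y + c*y^2 with b^2 - 4ac = D,
where reduced means |b| <= a <= c, with b >= 0 whenever |b| = a or a = c, and primitive means gcd(a, b, c) = 1.
Reduced forces 3a^2 <= |D| = 3496, so 1 <= a <= 34; b must have the parity of D, and c = (b^2 - D)/(4a) must be an integer >= a.
Enumerate a = 1..34, b in [-a, a]:
  a=1: (1, 0, 874)  [1]
  a=2: (2, 0, 437)  [1]
  a=3..4: none
  a=5: (5, -2, 175), (5, 2, 175)  [2]
  a=6: none
  a=7: (7, -2, 125), (7, 2, 125)  [2]
  a=8..9: none
  a=10: (10, -8, 89), (10, 8, 89)  [2]
  a=11..12: none
  a=13: (13, -12, 70), (13, 12, 70)  [2]
  a=14: (14, -12, 65), (14, 12, 65)  [2]
  a=15..18: none
  a=19: (19, 0, 46)  [1]
  a=20..22: none
  a=23: (23, 0, 38)  [1]
  a=24: none
  a=25: (25, -2, 35), (25, 2, 35)  [2]
  a=26: (26, -12, 35), (26, 12, 35)  [2]
  a=27..28: none
  a=29: (29, -10, 31), (29, 10, 31)  [2]
  a=30..34: none
Total reduced forms: 1 + 1 + 2 + 2 + 2 + 2 + 2 + 1 + 1 + 2 + 2 + 2 = 20
h = 20

20


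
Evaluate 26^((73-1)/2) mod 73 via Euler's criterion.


p = 73 is prime and the exponent is (p-1)/2 = 36, so by Euler's criterion 26^36 = (26/73) = +1 or -1 mod 73.
Compute by square-and-multiply:
  36 = 32 + 4 (binary 100100)
  Repeated squaring mod 73: 26^1 = 26, 26^2 = 19, 26^4 = 69, 26^8 = 16, 26^16 = 37, 26^32 = 55
  26^36 = 26^32 * 26^4 = 55 * 69 mod 73
    55 * 69 = 3795 = 72 mod 73
  26^36 = 72 mod 73
Result 72 = p - 1 = -1 mod 73: 26 is a quadratic non-residue mod 73. As a residue in [0, p-1] the value is 72.
26^36 mod 73 = 72

72


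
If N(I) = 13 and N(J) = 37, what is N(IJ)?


N(IJ) = N(I) * N(J)
= 13 * 37
= 481

481


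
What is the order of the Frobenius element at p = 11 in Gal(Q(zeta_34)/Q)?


The Frobenius at p in Gal(Q(zeta_n)/Q) = (Z/nZ)* is the class of p, so its order is ord_34(11), the smallest k >= 1 with 11^k = 1 mod 34.
n = 34 = 2 * 17, phi(34) = 16; the order divides phi(n).
Divisors of 16: 1, 2, 4, 8, 16
Repeated squaring mod 34: 11^1 = 11, 11^2 = 19, 11^4 = 21, 11^8 = 33, 11^16 = 1
Test divisors in increasing order:
  k=1: 11^1 = 11 mod 34
  k=2: 11^2 = 19 mod 34
  k=4: 11^4 = 21 mod 34
  k=8: 11^8 = 33 mod 34
  k=16: 11^16 = 1 mod 34  <- first divisor giving 1
Order = 16

16


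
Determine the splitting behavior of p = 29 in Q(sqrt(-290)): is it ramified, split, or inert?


K = Q(sqrt(-290)). Since d mod 4 = 2, disc(K) = -1160.
Check p | disc: -1160 mod 29 = 0.
p divides disc, so p ramifies: (p) = P^2 with e=2, f=1, g=1.
Therefore p is ramified.

ramified


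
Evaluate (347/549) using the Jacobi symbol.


Compute (347/549) via quadratic reciprocity:
  reciprocity: (347/549) -> +(549/347)
  reduce: (202/347)
  pull out 2: (2/347) = -1  (since 347 mod 8 = 3)
  reciprocity: (101/347) -> +(347/101)
  reduce: (44/101)
  pull out 2: (2/101) = -1  (since 101 mod 8 = 5)
  pull out 2: (2/101) = -1  (since 101 mod 8 = 5)
  reciprocity: (11/101) -> +(101/11)
  reduce: (2/11)
  pull out 2: (2/11) = -1  (since 11 mod 8 = 3)
  (1/11) = 1
Product of signs = 1

1


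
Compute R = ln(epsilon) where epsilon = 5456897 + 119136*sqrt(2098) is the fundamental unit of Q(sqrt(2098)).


epsilon = 5456897 + 119136*sqrt(2098)
= 1.0914e+07
R = ln(1.0914e+07)
= 16.2055

16.2055


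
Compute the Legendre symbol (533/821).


p = 821 is prime, so compute (533/821) with the reciprocity algorithm (Jacobi-symbol steps: pull out 2s via (2/n), flip via reciprocity, reduce):
  reciprocity: (533/821) -> +(821/533)
  reduce: (288/533)
  pull out 2: (2/533) = -1  (since 533 mod 8 = 5)
  pull out 2: (2/533) = -1  (since 533 mod 8 = 5)
  pull out 2: (2/533) = -1  (since 533 mod 8 = 5)
  pull out 2: (2/533) = -1  (since 533 mod 8 = 5)
  pull out 2: (2/533) = -1  (since 533 mod 8 = 5)
  reciprocity: (9/533) -> +(533/9)
  reduce: (2/9)
  pull out 2: (2/9) = +1  (since 9 mod 8 = 1)
  (1/9) = 1
Product of signs = -1
(533/821) = -1

-1


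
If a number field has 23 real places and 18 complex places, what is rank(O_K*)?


By Dirichlet's unit theorem:
rank = r1 + r2 - 1
= 23 + 18 - 1
= 40

40


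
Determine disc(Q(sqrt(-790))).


For K = Q(sqrt(d)) with d squarefree: disc(K) = d if d = 1 mod 4, and disc(K) = 4d if d = 2 or 3 mod 4.
Here d = -790, and d mod 4 = 2.
d = 2 mod 4, not 1 (O_K = Z[sqrt(d)]), so disc(K) = 4d = 4 * (-790) = -3160

-3160


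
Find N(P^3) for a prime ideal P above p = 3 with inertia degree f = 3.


N(P^a) = p^(a*f)
= 3^(3*3)
= 3^9
= 19683

19683


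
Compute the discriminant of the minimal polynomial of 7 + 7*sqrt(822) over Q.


The element 7 + 7*sqrt(822) has minimal polynomial:
x^2 - 14*x - 40229
Discriminant = (-14)^2 - 4*(-40229)
= 196 + 160916
= 161112

161112


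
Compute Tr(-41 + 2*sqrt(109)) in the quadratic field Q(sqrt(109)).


Tr(a + b*sqrt(d)) = (a + b*sqrt(d)) + (a - b*sqrt(d)) = 2a
= 2 * (-41)
= -82

-82


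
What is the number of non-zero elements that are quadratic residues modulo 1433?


For prime p, the number of non-zero quadratic residues is (p-1)/2.
= (1433-1)/2
= 716

716


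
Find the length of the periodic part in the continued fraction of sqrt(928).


Run the CF algorithm for sqrt(928).
a_0 = floor(sqrt(928)) = 30; set m_0=0, q_0=1.
Recurrence: m' = q*a - m,  q' = (d - m'^2)/q,  a' = floor((a_0 + m')/q').
  step 1: m=30, q=28, a=2
  step 2: m=26, q=9, a=6
  step 3: m=28, q=16, a=3
  step 4: m=20, q=33, a=1
  step 5: m=13, q=23, a=1
  step 6: m=10, q=36, a=1
  step 7: m=26, q=7, a=8
  step 8: m=30, q=4, a=15
  step 9: m=30, q=7, a=8
  step 10: m=26, q=36, a=1
  step 11: m=10, q=23, a=1
  step 12: m=13, q=33, a=1
  step 13: m=20, q=16, a=3
  step 14: m=28, q=9, a=6
  step 15: m=26, q=28, a=2
  step 16: m=30, q=1, a=60
a_16 = 2*a_0 = 60, so the period closes here.
sqrt(928) = [30; 2, 6, 3, 1, 1, 1, 8, 15, 8, 1, 1, 1, 3, 6, 2, 60]
Period length = 16

16


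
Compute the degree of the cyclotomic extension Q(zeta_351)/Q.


The degree equals Euler's totient phi(351).
351 = 3^3 * 13
phi(351) = 216

216


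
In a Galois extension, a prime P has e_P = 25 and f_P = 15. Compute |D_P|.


|D_P| = e * f
= 25 * 15
= 375

375


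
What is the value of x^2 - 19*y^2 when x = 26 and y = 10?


x^2 - d*y^2
= 26^2 - 19*10^2
= 676 - 1900
= -1224

-1224


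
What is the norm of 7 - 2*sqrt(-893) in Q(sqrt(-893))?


N(a + b*sqrt(d)) = a^2 - d*b^2
= (7)^2 - (-893)*(-2)^2
= 49 + 3572
= 3621

3621


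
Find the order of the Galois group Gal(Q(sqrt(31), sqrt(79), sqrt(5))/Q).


The 3 square roots of distinct primes are multiplicatively independent over Q,
so [K:Q] = 2^3 and Gal(K/Q) is isomorphic to (Z/2Z)^3.
|Gal| = 2^3 = 8

8


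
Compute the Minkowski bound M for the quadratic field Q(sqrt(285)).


d = 285, d mod 4 = 1, so disc(K) = d = 285; |disc(K)| = 285
Real quadratic field, so n = 2, s = r2 = 0, r1 = 2
M = (n!/n^n) * (4/pi)^s * sqrt(|disc(K)|) = (2!/2^2) * (4/pi)^0 * sqrt(285)
= 0.5 * 1.000000 * 16.881943
= 8.4410

8.4410


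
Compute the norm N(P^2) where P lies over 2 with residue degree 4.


N(P^a) = p^(a*f)
= 2^(2*4)
= 2^8
= 256

256


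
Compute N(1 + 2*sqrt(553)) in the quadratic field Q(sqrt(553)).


N(a + b*sqrt(d)) = a^2 - d*b^2
= (1)^2 - (553)*(2)^2
= 1 - 2212
= -2211

-2211


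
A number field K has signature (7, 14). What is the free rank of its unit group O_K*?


By Dirichlet's unit theorem:
rank = r1 + r2 - 1
= 7 + 14 - 1
= 20

20


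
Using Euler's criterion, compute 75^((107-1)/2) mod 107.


p = 107 is prime and the exponent is (p-1)/2 = 53, so by Euler's criterion 75^53 = (75/107) = +1 or -1 mod 107.
Compute by square-and-multiply:
  53 = 32 + 16 + 4 + 1 (binary 110101)
  Repeated squaring mod 107: 75^1 = 75, 75^2 = 61, 75^4 = 83, 75^8 = 41, 75^16 = 76, 75^32 = 105
  75^53 = 75^32 * 75^16 * 75^4 * 75^1 = 105 * 76 * 83 * 75 mod 107
    105 * 76 = 7980 = 62 mod 107
    62 * 83 = 5146 = 10 mod 107
    10 * 75 = 750 = 1 mod 107
  75^53 = 1 mod 107
Result 1: 75 is a quadratic residue mod 107.
75^53 mod 107 = 1

1


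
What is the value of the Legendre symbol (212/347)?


p = 347 is prime, so compute (212/347) with the reciprocity algorithm (Jacobi-symbol steps: pull out 2s via (2/n), flip via reciprocity, reduce):
  pull out 2: (2/347) = -1  (since 347 mod 8 = 3)
  pull out 2: (2/347) = -1  (since 347 mod 8 = 3)
  reciprocity: (53/347) -> +(347/53)
  reduce: (29/53)
  reciprocity: (29/53) -> +(53/29)
  reduce: (24/29)
  pull out 2: (2/29) = -1  (since 29 mod 8 = 5)
  pull out 2: (2/29) = -1  (since 29 mod 8 = 5)
  pull out 2: (2/29) = -1  (since 29 mod 8 = 5)
  reciprocity: (3/29) -> +(29/3)
  reduce: (2/3)
  pull out 2: (2/3) = -1  (since 3 mod 8 = 3)
  (1/3) = 1
Product of signs = 1
(212/347) = 1

1


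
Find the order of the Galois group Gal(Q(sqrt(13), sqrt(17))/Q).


The 2 square roots of distinct primes are multiplicatively independent over Q,
so [K:Q] = 2^2 and Gal(K/Q) is isomorphic to (Z/2Z)^2.
|Gal| = 2^2 = 4

4


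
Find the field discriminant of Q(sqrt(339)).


For K = Q(sqrt(d)) with d squarefree: disc(K) = d if d = 1 mod 4, and disc(K) = 4d if d = 2 or 3 mod 4.
Here d = 339, and d mod 4 = 3.
d = 3 mod 4, not 1 (O_K = Z[sqrt(d)]), so disc(K) = 4d = 4 * (339) = 1356

1356


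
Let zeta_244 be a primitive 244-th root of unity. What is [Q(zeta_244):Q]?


The degree equals Euler's totient phi(244).
244 = 2^2 * 61
phi(244) = 120

120


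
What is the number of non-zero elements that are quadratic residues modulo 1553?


For prime p, the number of non-zero quadratic residues is (p-1)/2.
= (1553-1)/2
= 776

776


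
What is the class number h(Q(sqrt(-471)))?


K = Q(sqrt(-471)). d mod 4 = 1, so D = disc(K) = d = -471
h(K) equals the number of primitive reduced positive-definite forms (a, b, c) = a*x^2 + b*x*y + c*y^2 with b^2 - 4ac = D,
where reduced means |b| <= a <= c, with b >= 0 whenever |b| = a or a = c, and primitive means gcd(a, b, c) = 1.
Reduced forces 3a^2 <= |D| = 471, so 1 <= a <= 12; b must have the parity of D, and c = (b^2 - D)/(4a) must be an integer >= a.
Enumerate a = 1..12, b in [-a, a]:
  a=1: (1, 1, 118)  [1]
  a=2: (2, -1, 59), (2, 1, 59)  [2]
  a=3: (3, 3, 40)  [1]
  a=4: (4, -3, 30), (4, 3, 30)  [2]
  a=5: (5, -3, 24), (5, 3, 24)  [2]
  a=6: (6, -3, 20), (6, 3, 20)  [2]
  a=7: none
  a=8: (8, -3, 15), (8, 3, 15)  [2]
  a=9: none
  a=10: (10, -7, 13), (10, -3, 12), (10, 3, 12), (10, 7, 13)  [4]
  a=11..12: none
Total reduced forms: 1 + 2 + 1 + 2 + 2 + 2 + 2 + 4 = 16
h = 16

16


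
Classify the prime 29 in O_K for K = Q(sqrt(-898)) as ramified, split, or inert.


K = Q(sqrt(-898)). Since d mod 4 = 2, disc(K) = -3592.
Check p | disc: -3592 mod 29 = 4.
p does not divide disc. Compute Legendre symbol (d/p):
1^((29-1)/2) mod 29 = 1
(d/p) = 1, so p splits: (p) = P*P' with e=1, f=1, g=2.
Therefore p is split.

split


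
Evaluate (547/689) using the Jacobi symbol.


Compute (547/689) via quadratic reciprocity:
  reciprocity: (547/689) -> +(689/547)
  reduce: (142/547)
  pull out 2: (2/547) = -1  (since 547 mod 8 = 3)
  reciprocity: (71/547) -> -(547/71)
  reduce: (50/71)
  pull out 2: (2/71) = +1  (since 71 mod 8 = 7)
  reciprocity: (25/71) -> +(71/25)
  reduce: (21/25)
  reciprocity: (21/25) -> +(25/21)
  reduce: (4/21)
  pull out 2: (2/21) = -1  (since 21 mod 8 = 5)
  pull out 2: (2/21) = -1  (since 21 mod 8 = 5)
  (1/21) = 1
Product of signs = 1

1


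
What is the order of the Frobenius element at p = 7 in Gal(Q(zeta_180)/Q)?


The Frobenius at p in Gal(Q(zeta_n)/Q) = (Z/nZ)* is the class of p, so its order is ord_180(7), the smallest k >= 1 with 7^k = 1 mod 180.
n = 180 = 2^2 * 3^2 * 5, phi(180) = 48; the order divides phi(n).
Divisors of 48: 1, 2, 3, 4, 6, 8, 12, 16, 24, 48
Repeated squaring mod 180: 7^1 = 7, 7^2 = 49, 7^4 = 61, 7^8 = 121, 7^16 = 61, 7^32 = 121
Test divisors in increasing order:
  k=1: 7^1 = 7 mod 180
  k=2: 7^2 = 49 mod 180
  k=3: 7^3 = 49 * 7 = 163 mod 180
  k=4: 7^4 = 61 mod 180
  k=6: 7^6 = 61 * 49 = 109 mod 180
  k=8: 7^8 = 121 mod 180
  k=12: 7^12 = 121 * 61 = 1 mod 180  <- first divisor giving 1
Order = 12

12


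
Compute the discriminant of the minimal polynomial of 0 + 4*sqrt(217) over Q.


The element 0 + 4*sqrt(217) has minimal polynomial:
x^2 + 0*x - 3472
Discriminant = (0)^2 - 4*(-3472)
= 0 + 13888
= 13888

13888


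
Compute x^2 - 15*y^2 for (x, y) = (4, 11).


x^2 - d*y^2
= 4^2 - 15*11^2
= 16 - 1815
= -1799

-1799


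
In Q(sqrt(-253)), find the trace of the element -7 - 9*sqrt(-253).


Tr(a + b*sqrt(d)) = (a + b*sqrt(d)) + (a - b*sqrt(d)) = 2a
= 2 * (-7)
= -14

-14


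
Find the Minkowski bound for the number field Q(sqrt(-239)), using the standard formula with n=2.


d = -239, d mod 4 = 1, so disc(K) = d = -239; |disc(K)| = 239
Imaginary quadratic field, so n = 2, s = r2 = 1, r1 = 0
M = (n!/n^n) * (4/pi)^s * sqrt(|disc(K)|) = (2!/2^2) * (4/pi)^1 * sqrt(239)
= 0.5 * 1.273240 * 15.459625
= 9.8419

9.8419


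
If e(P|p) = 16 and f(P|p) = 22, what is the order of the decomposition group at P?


|D_P| = e * f
= 16 * 22
= 352

352


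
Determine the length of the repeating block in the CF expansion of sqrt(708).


Run the CF algorithm for sqrt(708).
a_0 = floor(sqrt(708)) = 26; set m_0=0, q_0=1.
Recurrence: m' = q*a - m,  q' = (d - m'^2)/q,  a' = floor((a_0 + m')/q').
  step 1: m=26, q=32, a=1
  step 2: m=6, q=21, a=1
  step 3: m=15, q=23, a=1
  step 4: m=8, q=28, a=1
  step 5: m=20, q=11, a=4
  step 6: m=24, q=12, a=4
  step 7: m=24, q=11, a=4
  step 8: m=20, q=28, a=1
  step 9: m=8, q=23, a=1
  step 10: m=15, q=21, a=1
  step 11: m=6, q=32, a=1
  step 12: m=26, q=1, a=52
a_12 = 2*a_0 = 52, so the period closes here.
sqrt(708) = [26; 1, 1, 1, 1, 4, 4, 4, 1, 1, 1, 1, 52]
Period length = 12

12


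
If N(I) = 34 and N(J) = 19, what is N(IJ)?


N(IJ) = N(I) * N(J)
= 34 * 19
= 646

646


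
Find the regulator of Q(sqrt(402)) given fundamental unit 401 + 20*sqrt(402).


epsilon = 401 + 20*sqrt(402)
= 801.9988
R = ln(801.9988)
= 6.6871

6.6871


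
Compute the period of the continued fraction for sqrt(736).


Run the CF algorithm for sqrt(736).
a_0 = floor(sqrt(736)) = 27; set m_0=0, q_0=1.
Recurrence: m' = q*a - m,  q' = (d - m'^2)/q,  a' = floor((a_0 + m')/q').
  step 1: m=27, q=7, a=7
  step 2: m=22, q=36, a=1
  step 3: m=14, q=15, a=2
  step 4: m=16, q=32, a=1
  step 5: m=16, q=15, a=2
  step 6: m=14, q=36, a=1
  step 7: m=22, q=7, a=7
  step 8: m=27, q=1, a=54
a_8 = 2*a_0 = 54, so the period closes here.
sqrt(736) = [27; 7, 1, 2, 1, 2, 1, 7, 54]
Period length = 8

8


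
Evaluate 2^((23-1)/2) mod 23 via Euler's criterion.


p = 23 is prime and the exponent is (p-1)/2 = 11, so by Euler's criterion 2^11 = (2/23) = +1 or -1 mod 23.
Compute by square-and-multiply:
  11 = 8 + 2 + 1 (binary 1011)
  Repeated squaring mod 23: 2^1 = 2, 2^2 = 4, 2^4 = 16, 2^8 = 3
  2^11 = 2^8 * 2^2 * 2^1 = 3 * 4 * 2 mod 23
    3 * 4 = 12 = 12 mod 23
    12 * 2 = 24 = 1 mod 23
  2^11 = 1 mod 23
Result 1: 2 is a quadratic residue mod 23.
2^11 mod 23 = 1

1


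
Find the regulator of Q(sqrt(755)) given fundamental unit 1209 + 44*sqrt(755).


epsilon = 1209 + 44*sqrt(755)
= 2417.9996
R = ln(2417.9996)
= 7.7907

7.7907


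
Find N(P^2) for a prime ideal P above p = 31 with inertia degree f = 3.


N(P^a) = p^(a*f)
= 31^(2*3)
= 31^6
= 887503681

887503681


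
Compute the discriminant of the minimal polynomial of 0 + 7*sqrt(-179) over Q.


The element 0 + 7*sqrt(-179) has minimal polynomial:
x^2 + 0*x + 8771
Discriminant = (0)^2 - 4*(8771)
= 0 - 35084
= -35084

-35084


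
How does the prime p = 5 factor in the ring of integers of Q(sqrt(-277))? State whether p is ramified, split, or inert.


K = Q(sqrt(-277)). Since d mod 4 = 3, disc(K) = -1108.
Check p | disc: -1108 mod 5 = 2.
p does not divide disc. Compute Legendre symbol (d/p):
3^((5-1)/2) mod 5 = -1
(d/p) = -1, so p is inert: (p) stays prime with e=1, f=2, g=1.
Therefore p is inert.

inert


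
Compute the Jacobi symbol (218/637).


Compute (218/637) via quadratic reciprocity:
  pull out 2: (2/637) = -1  (since 637 mod 8 = 5)
  reciprocity: (109/637) -> +(637/109)
  reduce: (92/109)
  pull out 2: (2/109) = -1  (since 109 mod 8 = 5)
  pull out 2: (2/109) = -1  (since 109 mod 8 = 5)
  reciprocity: (23/109) -> +(109/23)
  reduce: (17/23)
  reciprocity: (17/23) -> +(23/17)
  reduce: (6/17)
  pull out 2: (2/17) = +1  (since 17 mod 8 = 1)
  reciprocity: (3/17) -> +(17/3)
  reduce: (2/3)
  pull out 2: (2/3) = -1  (since 3 mod 8 = 3)
  (1/3) = 1
Product of signs = 1

1


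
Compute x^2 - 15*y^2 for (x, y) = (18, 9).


x^2 - d*y^2
= 18^2 - 15*9^2
= 324 - 1215
= -891

-891


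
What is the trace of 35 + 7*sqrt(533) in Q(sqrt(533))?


Tr(a + b*sqrt(d)) = (a + b*sqrt(d)) + (a - b*sqrt(d)) = 2a
= 2 * (35)
= 70

70


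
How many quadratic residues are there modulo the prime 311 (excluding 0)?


For prime p, the number of non-zero quadratic residues is (p-1)/2.
= (311-1)/2
= 155

155


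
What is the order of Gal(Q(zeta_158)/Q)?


|Gal(Q(zeta_158)/Q)| = phi(158)
= 78

78


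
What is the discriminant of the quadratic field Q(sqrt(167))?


For K = Q(sqrt(d)) with d squarefree: disc(K) = d if d = 1 mod 4, and disc(K) = 4d if d = 2 or 3 mod 4.
Here d = 167, and d mod 4 = 3.
d = 3 mod 4, not 1 (O_K = Z[sqrt(d)]), so disc(K) = 4d = 4 * (167) = 668

668


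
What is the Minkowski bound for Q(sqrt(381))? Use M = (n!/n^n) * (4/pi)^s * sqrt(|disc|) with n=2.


d = 381, d mod 4 = 1, so disc(K) = d = 381; |disc(K)| = 381
Real quadratic field, so n = 2, s = r2 = 0, r1 = 2
M = (n!/n^n) * (4/pi)^s * sqrt(|disc(K)|) = (2!/2^2) * (4/pi)^0 * sqrt(381)
= 0.5 * 1.000000 * 19.519221
= 9.7596

9.7596


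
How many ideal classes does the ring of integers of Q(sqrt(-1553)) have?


K = Q(sqrt(-1553)). d mod 4 = 3, so D = disc(K) = 4d = -6212
h(K) equals the number of primitive reduced positive-definite forms (a, b, c) = a*x^2 + b*x*y + c*y^2 with b^2 - 4ac = D,
where reduced means |b| <= a <= c, with b >= 0 whenever |b| = a or a = c, and primitive means gcd(a, b, c) = 1.
Reduced forces 3a^2 <= |D| = 6212, so 1 <= a <= 45; b must have the parity of D, and c = (b^2 - D)/(4a) must be an integer >= a.
Enumerate a = 1..45, b in [-a, a]:
  a=1: (1, 0, 1553)  [1]
  a=2: (2, 2, 777)  [1]
  a=3: (3, -2, 518), (3, 2, 518)  [2]
  a=4..5: none
  a=6: (6, -2, 259), (6, 2, 259)  [2]
  a=7: (7, -2, 222), (7, 2, 222)  [2]
  a=8: none
  a=9: (9, -4, 173), (9, 4, 173)  [2]
  a=10: none
  a=11: (11, -6, 142), (11, 6, 142)  [2]
  a=12..13: none
  a=14: (14, -2, 111), (14, 2, 111)  [2]
  a=15..17: none
  a=18: (18, -14, 89), (18, 14, 89)  [2]
  a=19: (19, -18, 86), (19, 18, 86)  [2]
  a=20: none
  a=21: (21, -16, 77), (21, -2, 74), (21, 2, 74), (21, 16, 77)  [4]
  a=22: (22, -6, 71), (22, 6, 71)  [2]
  a=23..26: none
  a=27: (27, -22, 62), (27, 22, 62)  [2]
  a=28: none
  a=29: (29, -20, 57), (29, 20, 57)  [2]
  a=30: none
  a=31: (31, -22, 54), (31, 22, 54)  [2]
  a=32: none
  a=33: (33, -28, 53), (33, -16, 49), (33, 16, 49), (33, 28, 53)  [4]
  a=34..36: none
  a=37: (37, -2, 42), (37, 2, 42)  [2]
  a=38: (38, -18, 43), (38, 18, 43)  [2]
  a=39..40: none
  a=41: (41, -26, 42), (41, 26, 42)  [2]
  a=42..45: none
Total reduced forms: 1 + 1 + 2 + 2 + 2 + 2 + 2 + 2 + 2 + 2 + 4 + 2 + 2 + 2 + 2 + 4 + 2 + 2 + 2 = 40
h = 40

40
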